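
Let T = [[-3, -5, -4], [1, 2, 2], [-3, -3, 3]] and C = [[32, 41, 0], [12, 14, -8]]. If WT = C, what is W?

Right-multiplying both sides by T⁻¹ gives W = CT⁻¹.
det T = -3, so T⁻¹ = [[-4, -9, 2/3], [3, 7, -2/3], [-1, -2, 1/3]].
W = CT⁻¹ = [[32, 41, 0], [12, 14, -8]] · [[-4, -9, 2/3], [3, 7, -2/3], [-1, -2, 1/3]] = [[-5, -1, -6], [2, 6, -4]].

W = [[-5, -1, -6], [2, 6, -4]]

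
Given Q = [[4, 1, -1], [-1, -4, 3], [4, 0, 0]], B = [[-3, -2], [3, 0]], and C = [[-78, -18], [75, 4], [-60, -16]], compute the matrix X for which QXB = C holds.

Left-multiply by Q⁻¹ and right-multiply by B⁻¹: X = Q⁻¹CB⁻¹.
Q has determinant -4; Q⁻¹ = [[0, 0, 1/4], [-3, -1, 11/4], [-4, -1, 15/4]].
det B = 6; the adjugate gives B⁻¹ = [[0, 1/3], [-1/2, -1/2]].
Q⁻¹C = [[-15, -4], [-6, 6], [12, 8]].
X = (Q⁻¹C)B⁻¹ = [[2, -3], [-3, -5], [-4, 0]].

X = [[2, -3], [-3, -5], [-4, 0]]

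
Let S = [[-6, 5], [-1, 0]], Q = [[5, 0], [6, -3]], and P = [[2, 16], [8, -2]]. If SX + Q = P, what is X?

SX = P − Q = [[-3, 16], [2, 1]].
Since S multiplies X on the left, X = S⁻¹(P − Q).
det S = 5; the adjugate gives S⁻¹ = [[0, -1], [1/5, -6/5]].
X = S⁻¹(P − Q) = [[-2, -1], [-3, 2]].

X = [[-2, -1], [-3, 2]]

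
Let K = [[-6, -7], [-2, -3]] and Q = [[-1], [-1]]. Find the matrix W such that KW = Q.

W = [[-1], [1]]

K is on the left of W, so left-multiply by K⁻¹: W = K⁻¹Q.
det K = 4; the adjugate gives K⁻¹ = [[-3/4, 7/4], [1/2, -3/2]].
W = K⁻¹Q = [[-3/4, 7/4], [1/2, -3/2]] · [[-1], [-1]] = [[-1], [1]].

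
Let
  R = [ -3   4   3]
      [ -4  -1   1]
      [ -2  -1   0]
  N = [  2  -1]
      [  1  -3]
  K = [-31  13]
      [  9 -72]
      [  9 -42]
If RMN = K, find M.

M = R⁻¹KN⁻¹ (apply R⁻¹ on the left and N⁻¹ on the right).
det R = -5, so R⁻¹ = [[-1/5, 3/5, -7/5], [2/5, -6/5, 9/5], [-2/5, 11/5, -19/5]].
N has determinant -5; N⁻¹ = [[3/5, -1/5], [1/5, -2/5]].
R⁻¹K = [[-1, 13], [-7, 16], [-2, -4]].
M = (R⁻¹K)N⁻¹ = [[2, -5], [-1, -5], [-2, 2]].

M = [[2, -5], [-1, -5], [-2, 2]]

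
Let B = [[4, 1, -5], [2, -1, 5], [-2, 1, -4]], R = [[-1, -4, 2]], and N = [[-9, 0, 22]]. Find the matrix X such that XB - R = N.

X = [[-3, 5, 4]]

XB = N + R = [[-10, -4, 24]].
Right-multiplying both sides by B⁻¹ gives X = (N + R)B⁻¹.
det B = -6, so B⁻¹ = [[1/6, 1/6, 0], [1/3, 13/3, 5], [0, 1, 1]].
X = (N + R)B⁻¹ = [[-3, 5, 4]].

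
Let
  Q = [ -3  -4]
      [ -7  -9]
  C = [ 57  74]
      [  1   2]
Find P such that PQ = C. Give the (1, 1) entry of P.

-5

Since Q sits to the right of P, P = CQ⁻¹.
Q has determinant -1; Q⁻¹ = [[9, -4], [-7, 3]].
P = CQ⁻¹ = [[57, 74], [1, 2]] · [[9, -4], [-7, 3]] = [[-5, -6], [-5, 2]].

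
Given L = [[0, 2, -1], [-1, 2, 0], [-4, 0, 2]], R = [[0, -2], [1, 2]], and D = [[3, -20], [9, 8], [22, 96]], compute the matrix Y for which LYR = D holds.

Y = [[5, -5], [5, 2], [-3, 1]]

Isolating Y: multiply by L⁻¹ from the left and R⁻¹ from the right, so Y = L⁻¹DR⁻¹.
L has determinant -4; L⁻¹ = [[-1, 1, -1/2], [-1/2, 1, -1/4], [-2, 2, -1/2]].
det R = 2; the adjugate gives R⁻¹ = [[1, 1], [-1/2, 0]].
L⁻¹D = [[-5, -20], [2, -6], [1, 8]].
Y = (L⁻¹D)R⁻¹ = [[5, -5], [5, 2], [-3, 1]].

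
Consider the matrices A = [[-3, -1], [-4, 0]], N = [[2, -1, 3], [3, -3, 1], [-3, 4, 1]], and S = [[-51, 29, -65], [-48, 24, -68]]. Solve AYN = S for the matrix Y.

Isolating Y: multiply by A⁻¹ from the left and N⁻¹ from the right, so Y = A⁻¹SN⁻¹.
det A = -4, so A⁻¹ = [[0, -1/4], [-1, 3/4]].
det N = 1; the adjugate gives N⁻¹ = [[-7, 13, 8], [-6, 11, 7], [3, -5, -3]].
A⁻¹S = [[12, -6, 17], [15, -11, 14]].
Y = (A⁻¹S)N⁻¹ = [[3, 5, 3], [3, 4, 1]].

Y = [[3, 5, 3], [3, 4, 1]]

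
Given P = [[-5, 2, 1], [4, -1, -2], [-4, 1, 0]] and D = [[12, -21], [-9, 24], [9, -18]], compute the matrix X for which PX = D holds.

Left-multiplying both sides by P⁻¹ gives X = P⁻¹D.
P has determinant 6; P⁻¹ = [[1/3, 1/6, -1/2], [4/3, 2/3, -1], [0, -1/2, -1/2]].
X = P⁻¹D = [[1/3, 1/6, -1/2], [4/3, 2/3, -1], [0, -1/2, -1/2]] · [[12, -21], [-9, 24], [9, -18]] = [[-2, 6], [1, 6], [0, -3]].

X = [[-2, 6], [1, 6], [0, -3]]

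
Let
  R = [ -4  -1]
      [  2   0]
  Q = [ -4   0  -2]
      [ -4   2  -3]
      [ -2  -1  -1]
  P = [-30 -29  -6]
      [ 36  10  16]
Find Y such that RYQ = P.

Isolating Y: multiply by R⁻¹ from the left and Q⁻¹ from the right, so Y = R⁻¹PQ⁻¹.
R has determinant 2; R⁻¹ = [[0, 1/2], [-1, -2]].
det Q = 4; the adjugate gives Q⁻¹ = [[-5/4, 1/2, 1], [1/2, 0, -1], [2, -1, -2]].
R⁻¹P = [[18, 5, 8], [-42, 9, -26]].
Y = (R⁻¹P)Q⁻¹ = [[-4, 1, -3], [5, 5, 1]].

Y = [[-4, 1, -3], [5, 5, 1]]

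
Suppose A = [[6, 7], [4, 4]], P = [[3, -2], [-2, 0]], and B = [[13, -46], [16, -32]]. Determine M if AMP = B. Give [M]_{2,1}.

-1

Left-multiply by A⁻¹ and right-multiply by P⁻¹: M = A⁻¹BP⁻¹.
det A = -4; the adjugate gives A⁻¹ = [[-1, 7/4], [1, -3/2]].
P has determinant -4; P⁻¹ = [[0, -1/2], [-1/2, -3/4]].
A⁻¹B = [[15, -10], [-11, 2]].
M = (A⁻¹B)P⁻¹ = [[5, 0], [-1, 4]].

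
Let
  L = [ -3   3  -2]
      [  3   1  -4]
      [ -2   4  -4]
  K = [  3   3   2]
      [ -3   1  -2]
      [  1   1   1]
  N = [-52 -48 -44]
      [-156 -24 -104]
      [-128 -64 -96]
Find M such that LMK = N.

Left-multiply by L⁻¹ and right-multiply by K⁻¹: M = L⁻¹NK⁻¹.
L has determinant -4; L⁻¹ = [[-3, -1, 5/2], [-5, -2, 9/2], [-7/2, -3/2, 3]].
det K = 4, so K⁻¹ = [[3/4, -1/4, -2], [1/4, 1/4, 0], [-1, 0, 3]].
L⁻¹N = [[-8, 8, -4], [-4, 0, -4], [32, 12, 22]].
M = (L⁻¹N)K⁻¹ = [[0, 4, 4], [1, 1, -4], [5, -5, 2]].

M = [[0, 4, 4], [1, 1, -4], [5, -5, 2]]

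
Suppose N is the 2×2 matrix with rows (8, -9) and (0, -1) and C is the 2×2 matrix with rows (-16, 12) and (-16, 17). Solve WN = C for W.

W = [[-2, 6], [-2, 1]]

Right-multiplying both sides by N⁻¹ gives W = CN⁻¹.
N has determinant -8; N⁻¹ = [[1/8, -9/8], [0, -1]].
W = CN⁻¹ = [[-16, 12], [-16, 17]] · [[1/8, -9/8], [0, -1]] = [[-2, 6], [-2, 1]].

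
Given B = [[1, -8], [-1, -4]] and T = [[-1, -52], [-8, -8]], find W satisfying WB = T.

B is on the right of W, so right-multiply by B⁻¹: W = TB⁻¹.
det B = -12, so B⁻¹ = [[1/3, -2/3], [-1/12, -1/12]].
W = TB⁻¹ = [[-1, -52], [-8, -8]] · [[1/3, -2/3], [-1/12, -1/12]] = [[4, 5], [-2, 6]].

W = [[4, 5], [-2, 6]]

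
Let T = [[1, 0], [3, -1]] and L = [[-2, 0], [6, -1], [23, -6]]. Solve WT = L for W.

W = [[-2, 0], [3, 1], [5, 6]]

Right-multiplying both sides by T⁻¹ gives W = LT⁻¹.
det T = -1, so T⁻¹ = [[1, 0], [3, -1]].
W = LT⁻¹ = [[-2, 0], [6, -1], [23, -6]] · [[1, 0], [3, -1]] = [[-2, 0], [3, 1], [5, 6]].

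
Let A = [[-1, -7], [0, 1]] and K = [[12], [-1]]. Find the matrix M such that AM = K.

M = [[-5], [-1]]

Since A multiplies M on the left, M = A⁻¹K.
det A = -1, so A⁻¹ = [[-1, -7], [0, 1]].
M = A⁻¹K = [[-1, -7], [0, 1]] · [[12], [-1]] = [[-5], [-1]].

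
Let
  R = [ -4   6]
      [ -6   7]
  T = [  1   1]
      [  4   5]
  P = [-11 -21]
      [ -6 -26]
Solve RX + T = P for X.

X = [[-3, 4], [-4, -1]]

RX = P − T = [[-12, -22], [-10, -31]].
R is on the left of X, so left-multiply by R⁻¹: X = R⁻¹(P − T).
det R = 8; the adjugate gives R⁻¹ = [[7/8, -3/4], [3/4, -1/2]].
X = R⁻¹(P − T) = [[-3, 4], [-4, -1]].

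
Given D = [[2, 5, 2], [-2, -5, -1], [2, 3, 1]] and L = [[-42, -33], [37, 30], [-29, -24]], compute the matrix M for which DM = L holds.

M = [[-6, -6], [-4, -3], [-5, -3]]

Left-multiplying both sides by D⁻¹ gives M = D⁻¹L.
det D = 4, so D⁻¹ = [[-1/2, 1/4, 5/4], [0, -1/2, -1/2], [1, 1, 0]].
M = D⁻¹L = [[-1/2, 1/4, 5/4], [0, -1/2, -1/2], [1, 1, 0]] · [[-42, -33], [37, 30], [-29, -24]] = [[-6, -6], [-4, -3], [-5, -3]].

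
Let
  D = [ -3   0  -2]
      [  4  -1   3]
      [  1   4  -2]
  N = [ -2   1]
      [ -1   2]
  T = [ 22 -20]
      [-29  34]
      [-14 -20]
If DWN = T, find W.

Left-multiply by D⁻¹ and right-multiply by N⁻¹: W = D⁻¹TN⁻¹.
det D = -4; the adjugate gives D⁻¹ = [[5/2, 2, 1/2], [-11/4, -2, -1/4], [-17/4, -3, -3/4]].
det N = -3; the adjugate gives N⁻¹ = [[-2/3, 1/3], [-1/3, 2/3]].
D⁻¹T = [[-10, 8], [1, -8], [4, -2]].
W = (D⁻¹T)N⁻¹ = [[4, 2], [2, -5], [-2, 0]].

W = [[4, 2], [2, -5], [-2, 0]]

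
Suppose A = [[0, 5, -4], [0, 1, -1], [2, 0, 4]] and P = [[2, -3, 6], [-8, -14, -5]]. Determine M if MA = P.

Right-multiplying both sides by A⁻¹ gives M = PA⁻¹.
A has determinant -2; A⁻¹ = [[-2, 10, 1/2], [1, -4, 0], [1, -5, 0]].
M = PA⁻¹ = [[2, -3, 6], [-8, -14, -5]] · [[-2, 10, 1/2], [1, -4, 0], [1, -5, 0]] = [[-1, 2, 1], [-3, 1, -4]].

M = [[-1, 2, 1], [-3, 1, -4]]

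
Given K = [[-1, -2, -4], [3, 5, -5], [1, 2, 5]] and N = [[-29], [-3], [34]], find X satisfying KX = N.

X = [[-1], [5], [5]]

Left-multiplying both sides by K⁻¹ gives X = K⁻¹N.
det K = 1; the adjugate gives K⁻¹ = [[35, 2, 30], [-20, -1, -17], [1, 0, 1]].
X = K⁻¹N = [[35, 2, 30], [-20, -1, -17], [1, 0, 1]] · [[-29], [-3], [34]] = [[-1], [5], [5]].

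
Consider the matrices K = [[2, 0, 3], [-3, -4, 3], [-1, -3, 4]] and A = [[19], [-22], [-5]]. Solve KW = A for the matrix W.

Left-multiplying both sides by K⁻¹ gives W = K⁻¹A.
det K = 1, so K⁻¹ = [[-7, -9, 12], [9, 11, -15], [5, 6, -8]].
W = K⁻¹A = [[-7, -9, 12], [9, 11, -15], [5, 6, -8]] · [[19], [-22], [-5]] = [[5], [4], [3]].

W = [[5], [4], [3]]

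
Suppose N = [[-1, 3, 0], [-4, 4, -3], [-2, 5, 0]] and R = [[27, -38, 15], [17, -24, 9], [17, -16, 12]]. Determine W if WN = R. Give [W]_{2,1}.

1

Right-multiplying both sides by N⁻¹ gives W = RN⁻¹.
N has determinant 3; N⁻¹ = [[5, 0, -3], [2, 0, -1], [-4, -1/3, 8/3]].
W = RN⁻¹ = [[27, -38, 15], [17, -24, 9], [17, -16, 12]] · [[5, 0, -3], [2, 0, -1], [-4, -1/3, 8/3]] = [[-1, -5, -3], [1, -3, -3], [5, -4, -3]].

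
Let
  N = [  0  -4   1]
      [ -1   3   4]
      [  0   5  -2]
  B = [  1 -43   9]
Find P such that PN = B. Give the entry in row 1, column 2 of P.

-1

Since N sits to the right of P, P = BN⁻¹.
det N = 3, so N⁻¹ = [[-26/3, -1, -19/3], [-2/3, 0, -1/3], [-5/3, 0, -4/3]].
P = BN⁻¹ = [[1, -43, 9]] · [[-26/3, -1, -19/3], [-2/3, 0, -1/3], [-5/3, 0, -4/3]] = [[5, -1, -4]].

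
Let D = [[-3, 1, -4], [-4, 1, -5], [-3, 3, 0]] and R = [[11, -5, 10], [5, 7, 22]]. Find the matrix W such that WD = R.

W = [[0, -2, -1], [-3, -2, 4]]

Since D sits to the right of W, W = RD⁻¹.
D has determinant 6; D⁻¹ = [[5/2, -2, -1/6], [5/2, -2, 1/6], [-3/2, 1, 1/6]].
W = RD⁻¹ = [[11, -5, 10], [5, 7, 22]] · [[5/2, -2, -1/6], [5/2, -2, 1/6], [-3/2, 1, 1/6]] = [[0, -2, -1], [-3, -2, 4]].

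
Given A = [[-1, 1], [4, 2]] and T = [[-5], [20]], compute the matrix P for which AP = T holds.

A is on the left of P, so left-multiply by A⁻¹: P = A⁻¹T.
det A = -6, so A⁻¹ = [[-1/3, 1/6], [2/3, 1/6]].
P = A⁻¹T = [[-1/3, 1/6], [2/3, 1/6]] · [[-5], [20]] = [[5], [0]].

P = [[5], [0]]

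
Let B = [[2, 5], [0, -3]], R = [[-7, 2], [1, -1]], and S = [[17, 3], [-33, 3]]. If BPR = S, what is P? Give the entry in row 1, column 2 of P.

2

P = B⁻¹SR⁻¹ (apply B⁻¹ on the left and R⁻¹ on the right).
det B = -6; the adjugate gives B⁻¹ = [[1/2, 5/6], [0, -1/3]].
R has determinant 5; R⁻¹ = [[-1/5, -2/5], [-1/5, -7/5]].
B⁻¹S = [[-19, 4], [11, -1]].
P = (B⁻¹S)R⁻¹ = [[3, 2], [-2, -3]].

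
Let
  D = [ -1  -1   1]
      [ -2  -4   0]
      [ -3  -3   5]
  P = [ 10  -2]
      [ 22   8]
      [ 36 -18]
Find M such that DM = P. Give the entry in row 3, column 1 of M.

D is on the left of M, so left-multiply by D⁻¹: M = D⁻¹P.
det D = 4, so D⁻¹ = [[-5, 1/2, 1], [5/2, -1/2, -1/2], [-3/2, 0, 1/2]].
M = D⁻¹P = [[-5, 1/2, 1], [5/2, -1/2, -1/2], [-3/2, 0, 1/2]] · [[10, -2], [22, 8], [36, -18]] = [[-3, -4], [-4, 0], [3, -6]].

3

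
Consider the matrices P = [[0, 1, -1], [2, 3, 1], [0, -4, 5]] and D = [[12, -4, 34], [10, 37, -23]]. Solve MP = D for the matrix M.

P is on the right of M, so right-multiply by P⁻¹: M = DP⁻¹.
det P = -2; the adjugate gives P⁻¹ = [[-19/2, 1/2, -2], [5, 0, 1], [4, 0, 1]].
M = DP⁻¹ = [[12, -4, 34], [10, 37, -23]] · [[-19/2, 1/2, -2], [5, 0, 1], [4, 0, 1]] = [[2, 6, 6], [-2, 5, -6]].

M = [[2, 6, 6], [-2, 5, -6]]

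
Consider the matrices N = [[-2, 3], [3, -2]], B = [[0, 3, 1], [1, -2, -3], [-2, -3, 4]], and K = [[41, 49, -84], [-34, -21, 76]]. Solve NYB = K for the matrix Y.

Isolating Y: multiply by N⁻¹ from the left and B⁻¹ from the right, so Y = N⁻¹KB⁻¹.
N has determinant -5; N⁻¹ = [[2/5, 3/5], [3/5, 2/5]].
B has determinant -1; B⁻¹ = [[17, 15, 7], [-2, -2, -1], [7, 6, 3]].
N⁻¹K = [[-4, 7, 12], [11, 21, -20]].
Y = (N⁻¹K)B⁻¹ = [[2, -2, 1], [5, 3, -4]].

Y = [[2, -2, 1], [5, 3, -4]]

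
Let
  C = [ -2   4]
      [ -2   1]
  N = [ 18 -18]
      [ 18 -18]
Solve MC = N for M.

M = [[-3, -6], [-3, -6]]

Right-multiplying both sides by C⁻¹ gives M = NC⁻¹.
C has determinant 6; C⁻¹ = [[1/6, -2/3], [1/3, -1/3]].
M = NC⁻¹ = [[18, -18], [18, -18]] · [[1/6, -2/3], [1/3, -1/3]] = [[-3, -6], [-3, -6]].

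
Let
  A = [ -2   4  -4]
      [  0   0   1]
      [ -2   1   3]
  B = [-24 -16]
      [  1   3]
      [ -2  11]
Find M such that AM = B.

M = [[0, -2], [-5, -2], [1, 3]]

Left-multiplying both sides by A⁻¹ gives M = A⁻¹B.
A has determinant -6; A⁻¹ = [[1/6, 8/3, -2/3], [1/3, 7/3, -1/3], [0, 1, 0]].
M = A⁻¹B = [[1/6, 8/3, -2/3], [1/3, 7/3, -1/3], [0, 1, 0]] · [[-24, -16], [1, 3], [-2, 11]] = [[0, -2], [-5, -2], [1, 3]].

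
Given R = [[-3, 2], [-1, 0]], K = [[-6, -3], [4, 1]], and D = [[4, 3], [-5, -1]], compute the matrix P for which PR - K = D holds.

P = [[0, 2], [0, 1]]

PR = D + K = [[-2, 0], [-1, 0]].
Right-multiplying both sides by R⁻¹ gives P = (D + K)R⁻¹.
det R = 2; the adjugate gives R⁻¹ = [[0, -1], [1/2, -3/2]].
P = (D + K)R⁻¹ = [[0, 2], [0, 1]].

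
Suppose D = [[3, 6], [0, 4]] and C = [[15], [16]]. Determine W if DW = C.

Since D multiplies W on the left, W = D⁻¹C.
det D = 12; the adjugate gives D⁻¹ = [[1/3, -1/2], [0, 1/4]].
W = D⁻¹C = [[1/3, -1/2], [0, 1/4]] · [[15], [16]] = [[-3], [4]].

W = [[-3], [4]]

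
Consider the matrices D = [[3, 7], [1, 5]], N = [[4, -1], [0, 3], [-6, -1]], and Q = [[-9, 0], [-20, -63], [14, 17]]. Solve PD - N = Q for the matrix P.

P = [[-3, 4], [-5, -5], [3, -1]]

PD = Q + N = [[-5, -1], [-20, -60], [8, 16]].
Since D sits to the right of P, P = (Q + N)D⁻¹.
det D = 8, so D⁻¹ = [[5/8, -7/8], [-1/8, 3/8]].
P = (Q + N)D⁻¹ = [[-3, 4], [-5, -5], [3, -1]].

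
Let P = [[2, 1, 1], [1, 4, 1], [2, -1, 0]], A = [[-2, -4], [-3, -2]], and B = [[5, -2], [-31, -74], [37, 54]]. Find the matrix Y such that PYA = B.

Isolating Y: multiply by P⁻¹ from the left and A⁻¹ from the right, so Y = P⁻¹BA⁻¹.
det P = -5; the adjugate gives P⁻¹ = [[-1/5, 1/5, 3/5], [-2/5, 2/5, 1/5], [9/5, -4/5, -7/5]].
det A = -8, so A⁻¹ = [[1/4, -1/2], [-3/8, 1/4]].
P⁻¹B = [[15, 18], [-7, -18], [-18, -20]].
Y = (P⁻¹B)A⁻¹ = [[-3, -3], [5, -1], [3, 4]].

Y = [[-3, -3], [5, -1], [3, 4]]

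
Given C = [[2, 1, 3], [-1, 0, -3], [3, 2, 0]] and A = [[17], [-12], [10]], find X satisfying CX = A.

Left-multiplying both sides by C⁻¹ gives X = C⁻¹A.
det C = -3, so C⁻¹ = [[-2, -2, 1], [3, 3, -1], [2/3, 1/3, -1/3]].
X = C⁻¹A = [[-2, -2, 1], [3, 3, -1], [2/3, 1/3, -1/3]] · [[17], [-12], [10]] = [[0], [5], [4]].

X = [[0], [5], [4]]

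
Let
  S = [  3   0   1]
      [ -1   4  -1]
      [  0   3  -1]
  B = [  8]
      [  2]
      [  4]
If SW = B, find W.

Since S multiplies W on the left, W = S⁻¹B.
det S = -6, so S⁻¹ = [[1/6, -1/2, 2/3], [1/6, 1/2, -1/3], [1/2, 3/2, -2]].
W = S⁻¹B = [[1/6, -1/2, 2/3], [1/6, 1/2, -1/3], [1/2, 3/2, -2]] · [[8], [2], [4]] = [[3], [1], [-1]].

W = [[3], [1], [-1]]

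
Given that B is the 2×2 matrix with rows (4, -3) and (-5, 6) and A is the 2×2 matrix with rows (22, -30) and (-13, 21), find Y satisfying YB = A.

Y = [[-2, -6], [3, 5]]

Since B sits to the right of Y, Y = AB⁻¹.
det B = 9, so B⁻¹ = [[2/3, 1/3], [5/9, 4/9]].
Y = AB⁻¹ = [[22, -30], [-13, 21]] · [[2/3, 1/3], [5/9, 4/9]] = [[-2, -6], [3, 5]].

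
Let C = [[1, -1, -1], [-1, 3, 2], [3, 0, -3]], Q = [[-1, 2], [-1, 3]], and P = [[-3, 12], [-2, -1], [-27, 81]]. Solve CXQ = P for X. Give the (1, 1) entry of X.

X = C⁻¹PQ⁻¹ (apply C⁻¹ on the left and Q⁻¹ on the right).
det C = -3, so C⁻¹ = [[3, 1, -1/3], [-1, 0, 1/3], [3, 1, -2/3]].
Q has determinant -1; Q⁻¹ = [[-3, 2], [-1, 1]].
C⁻¹P = [[-2, 8], [-6, 15], [7, -19]].
X = (C⁻¹P)Q⁻¹ = [[-2, 4], [3, 3], [-2, -5]].

-2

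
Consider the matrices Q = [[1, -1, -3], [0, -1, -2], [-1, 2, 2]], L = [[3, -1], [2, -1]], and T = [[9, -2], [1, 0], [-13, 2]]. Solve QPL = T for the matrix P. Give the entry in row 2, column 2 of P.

Isolating P: multiply by Q⁻¹ from the left and L⁻¹ from the right, so P = Q⁻¹TL⁻¹.
det Q = 3; the adjugate gives Q⁻¹ = [[2/3, -4/3, -1/3], [2/3, -1/3, 2/3], [-1/3, -1/3, -1/3]].
det L = -1; the adjugate gives L⁻¹ = [[1, -1], [2, -3]].
Q⁻¹T = [[9, -2], [-3, 0], [1, 0]].
P = (Q⁻¹T)L⁻¹ = [[5, -3], [-3, 3], [1, -1]].

3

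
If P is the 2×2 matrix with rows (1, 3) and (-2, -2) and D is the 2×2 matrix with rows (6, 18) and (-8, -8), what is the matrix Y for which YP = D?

Y = [[6, 0], [0, 4]]

Right-multiplying both sides by P⁻¹ gives Y = DP⁻¹.
det P = 4, so P⁻¹ = [[-1/2, -3/4], [1/2, 1/4]].
Y = DP⁻¹ = [[6, 18], [-8, -8]] · [[-1/2, -3/4], [1/2, 1/4]] = [[6, 0], [0, 4]].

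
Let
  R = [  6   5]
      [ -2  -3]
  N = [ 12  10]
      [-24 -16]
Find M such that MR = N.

Right-multiplying both sides by R⁻¹ gives M = NR⁻¹.
det R = -8; the adjugate gives R⁻¹ = [[3/8, 5/8], [-1/4, -3/4]].
M = NR⁻¹ = [[12, 10], [-24, -16]] · [[3/8, 5/8], [-1/4, -3/4]] = [[2, 0], [-5, -3]].

M = [[2, 0], [-5, -3]]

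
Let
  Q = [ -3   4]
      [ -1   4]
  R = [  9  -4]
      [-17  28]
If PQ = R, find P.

Since Q sits to the right of P, P = RQ⁻¹.
Q has determinant -8; Q⁻¹ = [[-1/2, 1/2], [-1/8, 3/8]].
P = RQ⁻¹ = [[9, -4], [-17, 28]] · [[-1/2, 1/2], [-1/8, 3/8]] = [[-4, 3], [5, 2]].

P = [[-4, 3], [5, 2]]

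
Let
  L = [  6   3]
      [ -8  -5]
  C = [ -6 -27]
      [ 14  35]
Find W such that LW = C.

Since L multiplies W on the left, W = L⁻¹C.
det L = -6, so L⁻¹ = [[5/6, 1/2], [-4/3, -1]].
W = L⁻¹C = [[5/6, 1/2], [-4/3, -1]] · [[-6, -27], [14, 35]] = [[2, -5], [-6, 1]].

W = [[2, -5], [-6, 1]]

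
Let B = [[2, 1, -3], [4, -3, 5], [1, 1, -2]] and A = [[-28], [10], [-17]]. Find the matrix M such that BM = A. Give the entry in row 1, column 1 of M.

B is on the left of M, so left-multiply by B⁻¹: M = B⁻¹A.
det B = -6, so B⁻¹ = [[-1/6, 1/6, 2/3], [-13/6, 1/6, 11/3], [-7/6, 1/6, 5/3]].
M = B⁻¹A = [[-1/6, 1/6, 2/3], [-13/6, 1/6, 11/3], [-7/6, 1/6, 5/3]] · [[-28], [10], [-17]] = [[-5], [0], [6]].

-5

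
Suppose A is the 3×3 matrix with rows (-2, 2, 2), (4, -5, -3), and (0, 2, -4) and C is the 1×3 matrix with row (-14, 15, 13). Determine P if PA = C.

P = [[5, -1, 0]]

Right-multiplying both sides by A⁻¹ gives P = CA⁻¹.
det A = -4; the adjugate gives A⁻¹ = [[-13/2, -3, -1], [-4, -2, -1/2], [-2, -1, -1/2]].
P = CA⁻¹ = [[-14, 15, 13]] · [[-13/2, -3, -1], [-4, -2, -1/2], [-2, -1, -1/2]] = [[5, -1, 0]].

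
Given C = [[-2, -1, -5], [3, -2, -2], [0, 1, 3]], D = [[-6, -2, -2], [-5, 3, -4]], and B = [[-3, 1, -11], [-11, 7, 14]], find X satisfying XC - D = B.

X = [[3, -1, 0], [2, -4, 4]]

XC = B + D = [[-9, -1, -13], [-16, 10, 10]].
Since C sits to the right of X, X = (B + D)C⁻¹.
C has determinant 2; C⁻¹ = [[-2, -1, -4], [-9/2, -3, -19/2], [3/2, 1, 7/2]].
X = (B + D)C⁻¹ = [[3, -1, 0], [2, -4, 4]].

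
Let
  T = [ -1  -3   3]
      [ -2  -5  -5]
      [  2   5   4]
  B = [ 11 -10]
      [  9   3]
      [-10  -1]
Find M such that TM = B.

T is on the left of M, so left-multiply by T⁻¹: M = T⁻¹B.
T has determinant 1; T⁻¹ = [[5, 27, 30], [-2, -10, -11], [0, -1, -1]].
M = T⁻¹B = [[5, 27, 30], [-2, -10, -11], [0, -1, -1]] · [[11, -10], [9, 3], [-10, -1]] = [[-2, 1], [-2, 1], [1, -2]].

M = [[-2, 1], [-2, 1], [1, -2]]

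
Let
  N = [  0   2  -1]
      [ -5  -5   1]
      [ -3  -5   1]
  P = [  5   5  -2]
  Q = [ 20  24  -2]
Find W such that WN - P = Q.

W = [[-3, -2, -5]]

WN = Q + P = [[25, 29, -4]].
Since N sits to the right of W, W = (Q + P)N⁻¹.
det N = -6; the adjugate gives N⁻¹ = [[0, -1/2, 1/2], [-1/3, 1/2, -5/6], [-5/3, 1, -5/3]].
W = (Q + P)N⁻¹ = [[-3, -2, -5]].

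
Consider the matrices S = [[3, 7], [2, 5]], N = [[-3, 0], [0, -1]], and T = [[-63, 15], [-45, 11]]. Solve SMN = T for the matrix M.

M = [[0, 2], [3, -3]]

M = S⁻¹TN⁻¹ (apply S⁻¹ on the left and N⁻¹ on the right).
det S = 1, so S⁻¹ = [[5, -7], [-2, 3]].
det N = 3, so N⁻¹ = [[-1/3, 0], [0, -1]].
S⁻¹T = [[0, -2], [-9, 3]].
M = (S⁻¹T)N⁻¹ = [[0, 2], [3, -3]].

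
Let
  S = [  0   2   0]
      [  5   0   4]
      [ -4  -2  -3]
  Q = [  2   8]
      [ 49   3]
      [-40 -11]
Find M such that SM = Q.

M = [[5, 3], [1, 4], [6, -3]]

Since S multiplies M on the left, M = S⁻¹Q.
det S = -2; the adjugate gives S⁻¹ = [[-4, -3, -4], [1/2, 0, 0], [5, 4, 5]].
M = S⁻¹Q = [[-4, -3, -4], [1/2, 0, 0], [5, 4, 5]] · [[2, 8], [49, 3], [-40, -11]] = [[5, 3], [1, 4], [6, -3]].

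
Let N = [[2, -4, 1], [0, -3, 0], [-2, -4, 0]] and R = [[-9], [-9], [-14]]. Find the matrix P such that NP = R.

P = [[1], [3], [1]]

Since N multiplies P on the left, P = N⁻¹R.
det N = -6; the adjugate gives N⁻¹ = [[0, 2/3, -1/2], [0, -1/3, 0], [1, -8/3, 1]].
P = N⁻¹R = [[0, 2/3, -1/2], [0, -1/3, 0], [1, -8/3, 1]] · [[-9], [-9], [-14]] = [[1], [3], [1]].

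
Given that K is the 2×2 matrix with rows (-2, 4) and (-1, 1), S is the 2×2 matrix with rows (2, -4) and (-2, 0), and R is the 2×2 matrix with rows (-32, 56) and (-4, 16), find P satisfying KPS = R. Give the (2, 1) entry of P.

P = K⁻¹RS⁻¹ (apply K⁻¹ on the left and S⁻¹ on the right).
det K = 2; the adjugate gives K⁻¹ = [[1/2, -2], [1/2, -1]].
det S = -8, so S⁻¹ = [[0, -1/2], [-1/4, -1/4]].
K⁻¹R = [[-8, -4], [-12, 12]].
P = (K⁻¹R)S⁻¹ = [[1, 5], [-3, 3]].

-3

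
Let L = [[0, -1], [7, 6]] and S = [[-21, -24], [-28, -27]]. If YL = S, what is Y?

Right-multiplying both sides by L⁻¹ gives Y = SL⁻¹.
L has determinant 7; L⁻¹ = [[6/7, 1/7], [-1, 0]].
Y = SL⁻¹ = [[-21, -24], [-28, -27]] · [[6/7, 1/7], [-1, 0]] = [[6, -3], [3, -4]].

Y = [[6, -3], [3, -4]]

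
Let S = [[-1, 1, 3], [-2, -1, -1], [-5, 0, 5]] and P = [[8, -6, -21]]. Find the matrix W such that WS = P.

Since S sits to the right of W, W = PS⁻¹.
det S = 5; the adjugate gives S⁻¹ = [[-1, -1, 2/5], [3, 2, -7/5], [-1, -1, 3/5]].
W = PS⁻¹ = [[8, -6, -21]] · [[-1, -1, 2/5], [3, 2, -7/5], [-1, -1, 3/5]] = [[-5, 1, -1]].

W = [[-5, 1, -1]]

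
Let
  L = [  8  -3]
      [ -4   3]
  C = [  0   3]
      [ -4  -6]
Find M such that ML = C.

Since L sits to the right of M, M = CL⁻¹.
L has determinant 12; L⁻¹ = [[1/4, 1/4], [1/3, 2/3]].
M = CL⁻¹ = [[0, 3], [-4, -6]] · [[1/4, 1/4], [1/3, 2/3]] = [[1, 2], [-3, -5]].

M = [[1, 2], [-3, -5]]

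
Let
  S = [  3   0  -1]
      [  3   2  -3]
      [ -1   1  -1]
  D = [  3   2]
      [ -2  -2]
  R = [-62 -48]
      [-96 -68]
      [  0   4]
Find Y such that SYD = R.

Y = [[-3, 4], [-2, 0], [5, 2]]

Isolating Y: multiply by S⁻¹ from the left and D⁻¹ from the right, so Y = S⁻¹RD⁻¹.
det S = -2; the adjugate gives S⁻¹ = [[-1/2, 1/2, -1], [-3, 2, -3], [-5/2, 3/2, -3]].
det D = -2, so D⁻¹ = [[1, 1], [-1, -3/2]].
S⁻¹R = [[-17, -14], [-6, -4], [11, 6]].
Y = (S⁻¹R)D⁻¹ = [[-3, 4], [-2, 0], [5, 2]].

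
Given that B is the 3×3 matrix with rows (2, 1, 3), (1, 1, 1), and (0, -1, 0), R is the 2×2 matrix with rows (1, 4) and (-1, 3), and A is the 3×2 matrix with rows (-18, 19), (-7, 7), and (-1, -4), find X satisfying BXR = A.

X = [[-3, 2], [1, 0], [0, 3]]

Isolating X: multiply by B⁻¹ from the left and R⁻¹ from the right, so X = B⁻¹AR⁻¹.
det B = -1; the adjugate gives B⁻¹ = [[-1, 3, 2], [0, 0, -1], [1, -2, -1]].
det R = 7; the adjugate gives R⁻¹ = [[3/7, -4/7], [1/7, 1/7]].
B⁻¹A = [[-5, -6], [1, 4], [-3, 9]].
X = (B⁻¹A)R⁻¹ = [[-3, 2], [1, 0], [0, 3]].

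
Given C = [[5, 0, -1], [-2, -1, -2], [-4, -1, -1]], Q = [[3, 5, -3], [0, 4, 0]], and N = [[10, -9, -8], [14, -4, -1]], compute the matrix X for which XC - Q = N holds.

X = [[5, 2, 2], [4, -3, 3]]

XC = N + Q = [[13, -4, -11], [14, 0, -1]].
C is on the right of X, so right-multiply by C⁻¹: X = (N + Q)C⁻¹.
C has determinant -3; C⁻¹ = [[1/3, -1/3, 1/3], [-2, 3, -4], [2/3, -5/3, 5/3]].
X = (N + Q)C⁻¹ = [[5, 2, 2], [4, -3, 3]].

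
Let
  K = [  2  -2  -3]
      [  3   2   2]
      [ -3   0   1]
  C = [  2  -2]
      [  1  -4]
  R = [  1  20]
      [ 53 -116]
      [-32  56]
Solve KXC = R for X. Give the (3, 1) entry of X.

Isolating X: multiply by K⁻¹ from the left and C⁻¹ from the right, so X = K⁻¹RC⁻¹.
K has determinant 4; K⁻¹ = [[1/2, 1/2, 1/2], [-9/4, -7/4, -13/4], [3/2, 3/2, 5/2]].
C has determinant -6; C⁻¹ = [[2/3, -1/3], [1/6, -1/3]].
K⁻¹R = [[11, -20], [9, -24], [1, -4]].
X = (K⁻¹R)C⁻¹ = [[4, 3], [2, 5], [0, 1]].

0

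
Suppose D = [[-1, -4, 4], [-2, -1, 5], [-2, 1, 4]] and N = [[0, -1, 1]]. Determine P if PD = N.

D is on the right of P, so right-multiply by D⁻¹: P = ND⁻¹.
det D = 1, so D⁻¹ = [[-9, 20, -16], [-2, 4, -3], [-4, 9, -7]].
P = ND⁻¹ = [[0, -1, 1]] · [[-9, 20, -16], [-2, 4, -3], [-4, 9, -7]] = [[-2, 5, -4]].

P = [[-2, 5, -4]]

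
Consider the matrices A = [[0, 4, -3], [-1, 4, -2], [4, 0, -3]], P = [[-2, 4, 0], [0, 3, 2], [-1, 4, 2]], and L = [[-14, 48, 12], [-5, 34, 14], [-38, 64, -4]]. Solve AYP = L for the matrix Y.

Y = [[4, -2, 3], [2, 2, 1], [0, 0, 2]]

Y = A⁻¹LP⁻¹ (apply A⁻¹ on the left and P⁻¹ on the right).
det A = 4, so A⁻¹ = [[-3, 3, 1], [-11/4, 3, 3/4], [-4, 4, 1]].
det P = -4, so P⁻¹ = [[1/2, 2, -2], [1/2, 1, -1], [-3/4, -1, 3/2]].
A⁻¹L = [[-11, 22, 2], [-5, 18, 6], [-2, 8, 4]].
Y = (A⁻¹L)P⁻¹ = [[4, -2, 3], [2, 2, 1], [0, 0, 2]].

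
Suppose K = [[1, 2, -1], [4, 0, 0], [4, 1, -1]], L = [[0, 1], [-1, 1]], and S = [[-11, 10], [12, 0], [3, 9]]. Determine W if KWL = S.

W = [[3, -3], [-4, 5], [-4, -4]]

W = K⁻¹SL⁻¹ (apply K⁻¹ on the left and L⁻¹ on the right).
det K = 4, so K⁻¹ = [[0, 1/4, 0], [1, 3/4, -1], [1, 7/4, -2]].
det L = 1, so L⁻¹ = [[1, -1], [1, 0]].
K⁻¹S = [[3, 0], [-5, 1], [4, -8]].
W = (K⁻¹S)L⁻¹ = [[3, -3], [-4, 5], [-4, -4]].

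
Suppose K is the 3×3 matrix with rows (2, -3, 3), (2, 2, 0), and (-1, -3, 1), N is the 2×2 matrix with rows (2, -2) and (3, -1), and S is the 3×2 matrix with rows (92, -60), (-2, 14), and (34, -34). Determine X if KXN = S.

Left-multiply by K⁻¹ and right-multiply by N⁻¹: X = K⁻¹SN⁻¹.
det K = -2, so K⁻¹ = [[-1, 3, 3], [1, -5/2, -3], [2, -9/2, -5]].
det N = 4, so N⁻¹ = [[-1/4, 1/2], [-3/4, 1/2]].
K⁻¹S = [[4, 0], [-5, 7], [23, -13]].
X = (K⁻¹S)N⁻¹ = [[-1, 2], [-4, 1], [4, 5]].

X = [[-1, 2], [-4, 1], [4, 5]]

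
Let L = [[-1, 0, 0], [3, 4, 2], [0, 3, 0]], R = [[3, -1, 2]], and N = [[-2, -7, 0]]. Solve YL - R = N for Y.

YL = N + R = [[1, -8, 2]].
Since L sits to the right of Y, Y = (N + R)L⁻¹.
det L = 6; the adjugate gives L⁻¹ = [[-1, 0, 0], [0, 0, 1/3], [3/2, 1/2, -2/3]].
Y = (N + R)L⁻¹ = [[2, 1, -4]].

Y = [[2, 1, -4]]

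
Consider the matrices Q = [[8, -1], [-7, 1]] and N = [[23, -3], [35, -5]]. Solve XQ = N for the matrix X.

Q is on the right of X, so right-multiply by Q⁻¹: X = NQ⁻¹.
det Q = 1, so Q⁻¹ = [[1, 1], [7, 8]].
X = NQ⁻¹ = [[23, -3], [35, -5]] · [[1, 1], [7, 8]] = [[2, -1], [0, -5]].

X = [[2, -1], [0, -5]]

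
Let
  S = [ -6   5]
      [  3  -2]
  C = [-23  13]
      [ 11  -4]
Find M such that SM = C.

S is on the left of M, so left-multiply by S⁻¹: M = S⁻¹C.
S has determinant -3; S⁻¹ = [[2/3, 5/3], [1, 2]].
M = S⁻¹C = [[2/3, 5/3], [1, 2]] · [[-23, 13], [11, -4]] = [[3, 2], [-1, 5]].

M = [[3, 2], [-1, 5]]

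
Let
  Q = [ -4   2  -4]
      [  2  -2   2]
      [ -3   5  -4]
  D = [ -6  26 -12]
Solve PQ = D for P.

P = [[-4, -2, 6]]

Q is on the right of P, so right-multiply by Q⁻¹: P = DQ⁻¹.
Q has determinant -4; Q⁻¹ = [[1/2, 3, 1], [-1/2, -1, 0], [-1, -7/2, -1]].
P = DQ⁻¹ = [[-6, 26, -12]] · [[1/2, 3, 1], [-1/2, -1, 0], [-1, -7/2, -1]] = [[-4, -2, 6]].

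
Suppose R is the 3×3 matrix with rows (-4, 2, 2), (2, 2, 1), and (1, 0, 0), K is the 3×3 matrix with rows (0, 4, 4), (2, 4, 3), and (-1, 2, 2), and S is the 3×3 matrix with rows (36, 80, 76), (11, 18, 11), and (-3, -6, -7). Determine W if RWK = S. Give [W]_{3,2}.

3

Isolating W: multiply by R⁻¹ from the left and K⁻¹ from the right, so W = R⁻¹SK⁻¹.
det R = -2; the adjugate gives R⁻¹ = [[0, 0, 1], [-1/2, 1, -4], [1, -1, 6]].
det K = 4; the adjugate gives K⁻¹ = [[1/2, 0, -1], [-7/4, 1, 2], [2, -1, -2]].
R⁻¹S = [[-3, -6, -7], [5, 2, 1], [7, 26, 23]].
W = (R⁻¹S)K⁻¹ = [[-5, 1, 5], [1, 1, -3], [4, 3, -1]].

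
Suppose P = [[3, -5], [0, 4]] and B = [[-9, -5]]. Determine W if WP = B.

W = [[-3, -5]]

Since P sits to the right of W, W = BP⁻¹.
P has determinant 12; P⁻¹ = [[1/3, 5/12], [0, 1/4]].
W = BP⁻¹ = [[-9, -5]] · [[1/3, 5/12], [0, 1/4]] = [[-3, -5]].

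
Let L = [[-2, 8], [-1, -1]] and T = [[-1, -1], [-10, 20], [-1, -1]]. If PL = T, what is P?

Right-multiplying both sides by L⁻¹ gives P = TL⁻¹.
det L = 10, so L⁻¹ = [[-1/10, -4/5], [1/10, -1/5]].
P = TL⁻¹ = [[-1, -1], [-10, 20], [-1, -1]] · [[-1/10, -4/5], [1/10, -1/5]] = [[0, 1], [3, 4], [0, 1]].

P = [[0, 1], [3, 4], [0, 1]]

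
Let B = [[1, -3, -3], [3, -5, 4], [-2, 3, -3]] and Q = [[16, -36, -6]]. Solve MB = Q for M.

M = [[6, 6, 4]]

Since B sits to the right of M, M = QB⁻¹.
det B = 3, so B⁻¹ = [[1, -6, -9], [1/3, -3, -13/3], [-1/3, 1, 4/3]].
M = QB⁻¹ = [[16, -36, -6]] · [[1, -6, -9], [1/3, -3, -13/3], [-1/3, 1, 4/3]] = [[6, 6, 4]].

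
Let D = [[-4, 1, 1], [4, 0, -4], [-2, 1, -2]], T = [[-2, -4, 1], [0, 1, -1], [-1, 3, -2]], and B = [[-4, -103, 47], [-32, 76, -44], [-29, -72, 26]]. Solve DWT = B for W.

Isolating W: multiply by D⁻¹ from the left and T⁻¹ from the right, so W = D⁻¹BT⁻¹.
D has determinant 4; D⁻¹ = [[1, 3/4, -1], [4, 5/2, -3], [1, 1/2, -1]].
det T = -5; the adjugate gives T⁻¹ = [[-1/5, 1, -3/5], [-1/5, -1, 2/5], [-1/5, -2, 2/5]].
D⁻¹B = [[1, 26, -12], [-9, -6, 0], [9, 7, -1]].
W = (D⁻¹B)T⁻¹ = [[-3, -1, 5], [3, -3, 3], [-3, 4, -3]].

W = [[-3, -1, 5], [3, -3, 3], [-3, 4, -3]]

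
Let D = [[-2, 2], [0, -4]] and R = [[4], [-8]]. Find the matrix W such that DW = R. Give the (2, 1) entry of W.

D is on the left of W, so left-multiply by D⁻¹: W = D⁻¹R.
D has determinant 8; D⁻¹ = [[-1/2, -1/4], [0, -1/4]].
W = D⁻¹R = [[-1/2, -1/4], [0, -1/4]] · [[4], [-8]] = [[0], [2]].

2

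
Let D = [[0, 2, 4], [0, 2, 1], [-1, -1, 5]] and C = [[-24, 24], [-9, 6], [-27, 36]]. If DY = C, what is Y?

Since D multiplies Y on the left, Y = D⁻¹C.
det D = 6, so D⁻¹ = [[11/6, -7/3, -1], [-1/6, 2/3, 0], [1/3, -1/3, 0]].
Y = D⁻¹C = [[11/6, -7/3, -1], [-1/6, 2/3, 0], [1/3, -1/3, 0]] · [[-24, 24], [-9, 6], [-27, 36]] = [[4, -6], [-2, 0], [-5, 6]].

Y = [[4, -6], [-2, 0], [-5, 6]]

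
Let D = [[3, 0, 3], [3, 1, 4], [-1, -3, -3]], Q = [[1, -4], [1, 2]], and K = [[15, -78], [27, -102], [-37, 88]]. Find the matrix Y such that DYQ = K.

Y = D⁻¹KQ⁻¹ (apply D⁻¹ on the left and Q⁻¹ on the right).
det D = 3; the adjugate gives D⁻¹ = [[3, -3, -1], [5/3, -2, -1], [-8/3, 3, 1]].
det Q = 6, so Q⁻¹ = [[1/3, 2/3], [-1/6, 1/6]].
D⁻¹K = [[1, -16], [8, -14], [4, -10]].
Y = (D⁻¹K)Q⁻¹ = [[3, -2], [5, 3], [3, 1]].

Y = [[3, -2], [5, 3], [3, 1]]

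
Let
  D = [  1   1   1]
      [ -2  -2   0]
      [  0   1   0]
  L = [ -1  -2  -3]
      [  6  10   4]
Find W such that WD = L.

D is on the right of W, so right-multiply by D⁻¹: W = LD⁻¹.
D has determinant -2; D⁻¹ = [[0, -1/2, -1], [0, 0, 1], [1, 1/2, 0]].
W = LD⁻¹ = [[-1, -2, -3], [6, 10, 4]] · [[0, -1/2, -1], [0, 0, 1], [1, 1/2, 0]] = [[-3, -1, -1], [4, -1, 4]].

W = [[-3, -1, -1], [4, -1, 4]]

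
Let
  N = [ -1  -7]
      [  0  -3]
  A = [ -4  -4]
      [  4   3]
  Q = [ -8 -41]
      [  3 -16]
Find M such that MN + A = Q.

M = [[4, 3], [1, 4]]

MN = Q − A = [[-4, -37], [-1, -19]].
Since N sits to the right of M, M = (Q − A)N⁻¹.
det N = 3; the adjugate gives N⁻¹ = [[-1, 7/3], [0, -1/3]].
M = (Q − A)N⁻¹ = [[4, 3], [1, 4]].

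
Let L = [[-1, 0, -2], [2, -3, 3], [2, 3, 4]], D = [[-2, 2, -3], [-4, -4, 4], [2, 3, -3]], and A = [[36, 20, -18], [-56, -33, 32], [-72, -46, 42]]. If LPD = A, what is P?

Isolating P: multiply by L⁻¹ from the left and D⁻¹ from the right, so P = L⁻¹AD⁻¹.
det L = -3; the adjugate gives L⁻¹ = [[7, 2, 2], [2/3, 0, 1/3], [-4, -1, -1]].
det D = 4, so D⁻¹ = [[0, -3/4, -1], [-1, 3, 5], [-1, 5/2, 4]].
L⁻¹A = [[-4, -18, 22], [0, -2, 2], [-16, -1, -2]].
P = (L⁻¹A)D⁻¹ = [[-4, 4, 2], [0, -1, -2], [3, 4, 3]].

P = [[-4, 4, 2], [0, -1, -2], [3, 4, 3]]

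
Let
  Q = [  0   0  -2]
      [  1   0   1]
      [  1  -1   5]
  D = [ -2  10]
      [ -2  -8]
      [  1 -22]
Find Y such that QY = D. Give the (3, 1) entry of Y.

1

Since Q multiplies Y on the left, Y = Q⁻¹D.
Q has determinant 2; Q⁻¹ = [[1/2, 1, 0], [-2, 1, -1], [-1/2, 0, 0]].
Y = Q⁻¹D = [[1/2, 1, 0], [-2, 1, -1], [-1/2, 0, 0]] · [[-2, 10], [-2, -8], [1, -22]] = [[-3, -3], [1, -6], [1, -5]].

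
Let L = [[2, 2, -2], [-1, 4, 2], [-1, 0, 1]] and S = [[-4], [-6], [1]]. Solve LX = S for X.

X = [[-4], [-1], [-3]]

Since L multiplies X on the left, X = L⁻¹S.
L has determinant -2; L⁻¹ = [[-2, 1, -6], [1/2, 0, 1], [-2, 1, -5]].
X = L⁻¹S = [[-2, 1, -6], [1/2, 0, 1], [-2, 1, -5]] · [[-4], [-6], [1]] = [[-4], [-1], [-3]].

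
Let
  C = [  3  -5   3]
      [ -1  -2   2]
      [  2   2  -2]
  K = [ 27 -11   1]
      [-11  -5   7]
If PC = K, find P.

Right-multiplying both sides by C⁻¹ gives P = KC⁻¹.
det C = -4, so C⁻¹ = [[0, 1, 1], [-1/2, 3, 9/4], [-1/2, 4, 11/4]].
P = KC⁻¹ = [[27, -11, 1], [-11, -5, 7]] · [[0, 1, 1], [-1/2, 3, 9/4], [-1/2, 4, 11/4]] = [[5, -2, 5], [-1, 2, -3]].

P = [[5, -2, 5], [-1, 2, -3]]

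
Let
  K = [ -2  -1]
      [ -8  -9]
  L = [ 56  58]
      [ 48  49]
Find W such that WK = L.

W = [[-4, -6], [-4, -5]]

Since K sits to the right of W, W = LK⁻¹.
K has determinant 10; K⁻¹ = [[-9/10, 1/10], [4/5, -1/5]].
W = LK⁻¹ = [[56, 58], [48, 49]] · [[-9/10, 1/10], [4/5, -1/5]] = [[-4, -6], [-4, -5]].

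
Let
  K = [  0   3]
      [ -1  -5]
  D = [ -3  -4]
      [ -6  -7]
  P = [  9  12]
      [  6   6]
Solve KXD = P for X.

Isolating X: multiply by K⁻¹ from the left and D⁻¹ from the right, so X = K⁻¹PD⁻¹.
K has determinant 3; K⁻¹ = [[-5/3, -1], [1/3, 0]].
det D = -3; the adjugate gives D⁻¹ = [[7/3, -4/3], [-2, 1]].
K⁻¹P = [[-21, -26], [3, 4]].
X = (K⁻¹P)D⁻¹ = [[3, 2], [-1, 0]].

X = [[3, 2], [-1, 0]]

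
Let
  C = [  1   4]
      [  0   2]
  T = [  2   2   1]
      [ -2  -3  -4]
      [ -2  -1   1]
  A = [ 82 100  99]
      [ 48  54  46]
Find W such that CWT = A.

W = [[-5, -2, 4], [5, -5, -2]]

Isolating W: multiply by C⁻¹ from the left and T⁻¹ from the right, so W = C⁻¹AT⁻¹.
det C = 2, so C⁻¹ = [[1, -2], [0, 1/2]].
det T = 2; the adjugate gives T⁻¹ = [[-7/2, -3/2, -5/2], [5, 2, 3], [-2, -1, -1]].
C⁻¹A = [[-14, -8, 7], [24, 27, 23]].
W = (C⁻¹A)T⁻¹ = [[-5, -2, 4], [5, -5, -2]].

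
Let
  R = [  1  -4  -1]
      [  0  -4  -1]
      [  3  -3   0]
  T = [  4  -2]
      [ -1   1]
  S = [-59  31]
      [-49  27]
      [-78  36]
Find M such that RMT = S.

M = [[-3, -2], [4, 0], [-5, -5]]

M = R⁻¹ST⁻¹ (apply R⁻¹ on the left and T⁻¹ on the right).
det R = -3; the adjugate gives R⁻¹ = [[1, -1, 0], [1, -1, -1/3], [-4, 3, 4/3]].
T has determinant 2; T⁻¹ = [[1/2, 1], [1/2, 2]].
R⁻¹S = [[-10, 4], [16, -8], [-15, 5]].
M = (R⁻¹S)T⁻¹ = [[-3, -2], [4, 0], [-5, -5]].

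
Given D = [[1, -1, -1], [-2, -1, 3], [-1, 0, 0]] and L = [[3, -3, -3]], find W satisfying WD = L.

W = [[3, 0, 0]]

Right-multiplying both sides by D⁻¹ gives W = LD⁻¹.
D has determinant 4; D⁻¹ = [[0, 0, -1], [-3/4, -1/4, -1/4], [-1/4, 1/4, -3/4]].
W = LD⁻¹ = [[3, -3, -3]] · [[0, 0, -1], [-3/4, -1/4, -1/4], [-1/4, 1/4, -3/4]] = [[3, 0, 0]].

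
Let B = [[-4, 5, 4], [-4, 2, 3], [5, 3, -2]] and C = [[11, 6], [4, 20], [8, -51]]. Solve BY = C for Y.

Y = [[-1, -5], [3, -6], [-2, 4]]

Since B multiplies Y on the left, Y = B⁻¹C.
B has determinant -1; B⁻¹ = [[13, -22, -7], [-7, 12, 4], [22, -37, -12]].
Y = B⁻¹C = [[13, -22, -7], [-7, 12, 4], [22, -37, -12]] · [[11, 6], [4, 20], [8, -51]] = [[-1, -5], [3, -6], [-2, 4]].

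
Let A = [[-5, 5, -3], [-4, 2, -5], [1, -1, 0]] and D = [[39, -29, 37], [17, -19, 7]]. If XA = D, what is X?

Since A sits to the right of X, X = DA⁻¹.
det A = -6, so A⁻¹ = [[5/6, -1/2, 19/6], [5/6, -1/2, 13/6], [-1/3, 0, -5/3]].
X = DA⁻¹ = [[39, -29, 37], [17, -19, 7]] · [[5/6, -1/2, 19/6], [5/6, -1/2, 13/6], [-1/3, 0, -5/3]] = [[-4, -5, -1], [-4, 1, 1]].

X = [[-4, -5, -1], [-4, 1, 1]]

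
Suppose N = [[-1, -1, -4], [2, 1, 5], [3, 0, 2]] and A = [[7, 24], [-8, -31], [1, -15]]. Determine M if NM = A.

Left-multiplying both sides by N⁻¹ gives M = N⁻¹A.
det N = -1, so N⁻¹ = [[-2, -2, 1], [-11, -10, 3], [3, 3, -1]].
M = N⁻¹A = [[-2, -2, 1], [-11, -10, 3], [3, 3, -1]] · [[7, 24], [-8, -31], [1, -15]] = [[3, -1], [6, 1], [-4, -6]].

M = [[3, -1], [6, 1], [-4, -6]]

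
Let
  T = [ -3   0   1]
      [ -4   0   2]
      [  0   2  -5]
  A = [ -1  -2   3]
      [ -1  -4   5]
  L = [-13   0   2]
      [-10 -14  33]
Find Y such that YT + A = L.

YT = L − A = [[-12, 2, -1], [-9, -10, 28]].
T is on the right of Y, so right-multiply by T⁻¹: Y = (L − A)T⁻¹.
T has determinant 4; T⁻¹ = [[-1, 1/2, 0], [-5, 15/4, 1/2], [-2, 3/2, 0]].
Y = (L − A)T⁻¹ = [[4, 0, 1], [3, 0, -5]].

Y = [[4, 0, 1], [3, 0, -5]]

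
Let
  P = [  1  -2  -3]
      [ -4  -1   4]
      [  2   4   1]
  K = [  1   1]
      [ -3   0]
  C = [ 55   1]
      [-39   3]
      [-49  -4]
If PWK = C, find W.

Left-multiply by P⁻¹ and right-multiply by K⁻¹: W = P⁻¹CK⁻¹.
det P = 1, so P⁻¹ = [[-17, -10, -11], [12, 7, 8], [-14, -8, -9]].
det K = 3, so K⁻¹ = [[0, -1/3], [1, 1/3]].
P⁻¹C = [[-6, -3], [-5, 1], [-17, -2]].
W = (P⁻¹C)K⁻¹ = [[-3, 1], [1, 2], [-2, 5]].

W = [[-3, 1], [1, 2], [-2, 5]]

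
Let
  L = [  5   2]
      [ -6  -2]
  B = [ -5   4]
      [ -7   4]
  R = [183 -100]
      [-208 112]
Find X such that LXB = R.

X = [[2, -5], [-3, -2]]

Left-multiply by L⁻¹ and right-multiply by B⁻¹: X = L⁻¹RB⁻¹.
det L = 2, so L⁻¹ = [[-1, -1], [3, 5/2]].
B has determinant 8; B⁻¹ = [[1/2, -1/2], [7/8, -5/8]].
L⁻¹R = [[25, -12], [29, -20]].
X = (L⁻¹R)B⁻¹ = [[2, -5], [-3, -2]].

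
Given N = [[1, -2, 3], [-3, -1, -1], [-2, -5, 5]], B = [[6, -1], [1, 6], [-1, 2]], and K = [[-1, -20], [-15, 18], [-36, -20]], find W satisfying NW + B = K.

W = [[5, -4], [3, 3], [-2, -3]]

NW = K − B = [[-7, -19], [-16, 12], [-35, -22]].
N is on the left of W, so left-multiply by N⁻¹: W = N⁻¹(K − B).
det N = -5, so N⁻¹ = [[2, 1, -1], [-17/5, -11/5, 8/5], [-13/5, -9/5, 7/5]].
W = N⁻¹(K − B) = [[5, -4], [3, 3], [-2, -3]].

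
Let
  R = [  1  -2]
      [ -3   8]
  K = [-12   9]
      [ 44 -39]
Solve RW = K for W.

W = [[-4, -3], [4, -6]]

Since R multiplies W on the left, W = R⁻¹K.
det R = 2, so R⁻¹ = [[4, 1], [3/2, 1/2]].
W = R⁻¹K = [[4, 1], [3/2, 1/2]] · [[-12, 9], [44, -39]] = [[-4, -3], [4, -6]].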